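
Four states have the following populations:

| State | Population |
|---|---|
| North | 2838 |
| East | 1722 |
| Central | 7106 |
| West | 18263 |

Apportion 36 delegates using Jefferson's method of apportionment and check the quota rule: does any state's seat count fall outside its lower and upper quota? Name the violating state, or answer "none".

Standard quotas: North 3.414, East 2.071, Central 8.547, West 21.968.
Jefferson allocation: North 3, East 2, Central 8, West 23.
West has quota 21.968 (lower 21, upper 22) but receives 23 — outside the quota interval.

West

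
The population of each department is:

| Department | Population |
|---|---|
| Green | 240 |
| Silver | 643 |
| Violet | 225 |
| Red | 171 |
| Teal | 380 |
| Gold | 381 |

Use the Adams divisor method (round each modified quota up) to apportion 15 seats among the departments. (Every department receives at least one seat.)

Green=2, Silver=4, Violet=2, Red=1, Teal=3, Gold=3

Standard divisor 2040/15 ≈ 136; standard quotas: Green 1.765, Silver 4.728, Violet 1.654, Red 1.257, Teal 2.794, Gold 2.801.
Rounding up gives 2, 5, 2, 2, 3, 3 = 17 seats, so the divisor must be adjusted.
With modified divisor 180: modified quotas Green 1.333, Silver 3.572, Violet 1.250, Red 0.950, Teal 2.111, Gold 2.117.
Rounding up: Green 2, Silver 4, Violet 2, Red 1, Teal 3, Gold 3 (total 15).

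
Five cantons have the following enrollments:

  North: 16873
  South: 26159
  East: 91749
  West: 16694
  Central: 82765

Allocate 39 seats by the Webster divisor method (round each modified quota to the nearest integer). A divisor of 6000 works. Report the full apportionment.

North 3, South 4, East 15, West 3, Central 14

With modified divisor 6000: modified quotas North 2.812, South 4.360, East 15.291, West 2.782, Central 13.794.
Rounding to the nearest integer: North 3, South 4, East 15, West 3, Central 14 (total 39).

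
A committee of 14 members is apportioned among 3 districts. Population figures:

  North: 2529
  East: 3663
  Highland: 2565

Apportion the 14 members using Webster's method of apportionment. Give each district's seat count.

Standard divisor 8757/14 ≈ 625.5; standard quotas: North 4.043, East 5.856, Highland 4.101.
Rounding to the nearest integer gives North 4, East 6, Highland 4 — total 14, matching the house size, so no adjustment is needed.

North=4, East=6, Highland=4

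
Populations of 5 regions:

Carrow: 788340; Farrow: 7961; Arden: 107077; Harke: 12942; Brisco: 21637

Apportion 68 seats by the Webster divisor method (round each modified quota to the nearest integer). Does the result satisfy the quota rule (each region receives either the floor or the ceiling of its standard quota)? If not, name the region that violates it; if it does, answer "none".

Carrow

Standard quotas: Carrow 57.153, Farrow 0.577, Arden 7.763, Harke 0.938, Brisco 1.569.
Webster allocation: Carrow 56, Farrow 1, Arden 8, Harke 1, Brisco 2.
Carrow has quota 57.153 (lower 57, upper 58) but receives 56 — outside the quota interval.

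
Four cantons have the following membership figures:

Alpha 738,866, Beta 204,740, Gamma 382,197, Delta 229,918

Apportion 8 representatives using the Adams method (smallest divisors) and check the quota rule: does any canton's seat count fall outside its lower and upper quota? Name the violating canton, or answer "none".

none

Standard quotas: Alpha 3.799, Beta 1.053, Gamma 1.965, Delta 1.182.
Adams allocation: Alpha 4, Beta 1, Gamma 2, Delta 1.
Every allocation lies between the lower and upper quota.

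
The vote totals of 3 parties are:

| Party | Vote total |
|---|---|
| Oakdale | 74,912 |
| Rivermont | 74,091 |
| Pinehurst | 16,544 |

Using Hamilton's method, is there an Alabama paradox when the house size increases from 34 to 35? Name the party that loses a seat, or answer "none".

At 34 seats: Oakdale 15, Rivermont 15, Pinehurst 4.
At 35 seats: Oakdale 16, Rivermont 16, Pinehurst 3.
Pinehurst drops from 4 to 3.

Pinehurst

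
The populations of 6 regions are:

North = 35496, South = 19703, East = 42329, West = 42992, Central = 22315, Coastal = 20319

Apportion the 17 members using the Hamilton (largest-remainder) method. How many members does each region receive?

Total 183154; standard divisor 183154/17 ≈ 10773.765.
Standard quotas: North 3.2947, South 1.8288, East 3.9289, West 3.9904, Central 2.0712, Coastal 1.8860.
Lower quotas: North 3, South 1, East 3, West 3, Central 2, Coastal 1 (sum 13, leaving 4 seats).
Remainders in descending order: West 0.9904, East 0.9289, Coastal 0.8860, South 0.8288, North 0.2947, Central 0.0712.
The surplus seats go to West, East, Coastal, South.

North=3; South=2; East=4; West=4; Central=2; Coastal=2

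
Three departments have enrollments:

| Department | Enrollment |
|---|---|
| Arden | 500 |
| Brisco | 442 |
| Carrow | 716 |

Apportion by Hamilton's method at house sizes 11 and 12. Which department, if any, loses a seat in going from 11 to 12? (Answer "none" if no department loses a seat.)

none

At 11 seats: Arden 3, Brisco 3, Carrow 5.
At 12 seats: Arden 4, Brisco 3, Carrow 5.
No department's allocation decreased.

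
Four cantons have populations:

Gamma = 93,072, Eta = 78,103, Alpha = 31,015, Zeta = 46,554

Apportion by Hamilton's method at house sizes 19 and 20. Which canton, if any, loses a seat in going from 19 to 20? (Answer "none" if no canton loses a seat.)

none

At 19 seats: Gamma 7, Eta 6, Alpha 2, Zeta 4.
At 20 seats: Gamma 7, Eta 6, Alpha 3, Zeta 4.
No canton's allocation decreased.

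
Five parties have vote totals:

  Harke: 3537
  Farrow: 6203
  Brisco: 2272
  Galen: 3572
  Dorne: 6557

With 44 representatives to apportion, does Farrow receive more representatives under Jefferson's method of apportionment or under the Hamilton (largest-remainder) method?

Jefferson: Harke 7, Farrow 13, Brisco 4, Galen 7, Dorne 13.
Hamilton: Harke 7, Farrow 12, Brisco 5, Galen 7, Dorne 13.
Farrow gets 13 under Jefferson and 12 under Hamilton.

Jefferson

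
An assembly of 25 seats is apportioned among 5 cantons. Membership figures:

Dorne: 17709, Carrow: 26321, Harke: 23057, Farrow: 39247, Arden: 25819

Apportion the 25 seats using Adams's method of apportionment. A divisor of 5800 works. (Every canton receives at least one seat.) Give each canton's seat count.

With modified divisor 5800: modified quotas Dorne 3.053, Carrow 4.538, Harke 3.975, Farrow 6.767, Arden 4.452.
Rounding up: Dorne 4, Carrow 5, Harke 4, Farrow 7, Arden 5 (total 25).

Dorne=4, Carrow=5, Harke=4, Farrow=7, Arden=5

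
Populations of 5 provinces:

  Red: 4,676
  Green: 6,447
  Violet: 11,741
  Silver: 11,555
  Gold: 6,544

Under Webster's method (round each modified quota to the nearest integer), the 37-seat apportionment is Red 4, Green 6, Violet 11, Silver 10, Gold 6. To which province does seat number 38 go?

Silver

Priority for the next seat is population ÷ (current seats + 0.5).
Priorities: Red 1039.111, Green 991.846, Violet 1020.957, Silver 1100.476, Gold 1006.769.
Highest priority: Silver.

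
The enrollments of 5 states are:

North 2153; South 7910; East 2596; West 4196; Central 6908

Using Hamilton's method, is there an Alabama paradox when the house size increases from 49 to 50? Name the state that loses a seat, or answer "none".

At 49 seats: North 5, South 16, East 5, West 9, Central 14.
At 50 seats: North 4, South 17, East 5, West 9, Central 15.
North drops from 5 to 4.

North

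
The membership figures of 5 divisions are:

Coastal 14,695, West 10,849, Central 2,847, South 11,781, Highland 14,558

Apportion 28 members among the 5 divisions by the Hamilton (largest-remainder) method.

Coastal 8, West 6, Central 1, South 6, Highland 7

Standard divisor: 54730 ÷ 28 ≈ 1954.643.
Standard quotas: Coastal 7.5180, West 5.5504, Central 1.4565, South 6.0272, Highland 7.4479.
Lower quotas: Coastal 7, West 5, Central 1, South 6, Highland 7 (sum 26, leaving 2 seats).
Remainders in descending order: West 0.5504, Coastal 0.5180, Central 0.4565, Highland 0.4479, South 0.0272.
Largest remainders: West, Coastal receive the extra seats.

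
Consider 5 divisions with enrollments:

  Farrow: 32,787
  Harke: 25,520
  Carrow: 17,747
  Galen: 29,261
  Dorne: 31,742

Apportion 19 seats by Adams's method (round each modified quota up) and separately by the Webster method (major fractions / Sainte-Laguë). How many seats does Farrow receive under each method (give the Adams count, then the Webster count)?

4 and 5

Adams: Farrow 4, Harke 4, Carrow 3, Galen 4, Dorne 4.
Webster: Farrow 5, Harke 4, Carrow 2, Galen 4, Dorne 4.
Farrow gets 4 under Adams and 5 under Webster.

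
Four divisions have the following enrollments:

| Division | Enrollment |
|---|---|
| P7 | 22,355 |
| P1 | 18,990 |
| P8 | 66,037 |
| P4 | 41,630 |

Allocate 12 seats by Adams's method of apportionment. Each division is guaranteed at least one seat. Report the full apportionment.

Standard divisor 149012/12 ≈ 12417.667; standard quotas: P7 1.800, P1 1.529, P8 5.318, P4 3.352.
Rounding up gives 2, 2, 6, 4 = 14 seats, so the divisor must be adjusted.
With modified divisor 15200: modified quotas P7 1.471, P1 1.249, P8 4.345, P4 2.739.
Rounding up: P7 2, P1 2, P8 5, P4 3 (total 12).

P7 2, P1 2, P8 5, P4 3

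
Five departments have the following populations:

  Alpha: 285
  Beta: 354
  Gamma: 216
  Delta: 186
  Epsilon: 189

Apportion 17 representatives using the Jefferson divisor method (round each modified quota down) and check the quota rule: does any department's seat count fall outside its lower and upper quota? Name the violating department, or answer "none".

none

Standard quotas: Alpha 3.939, Beta 4.893, Gamma 2.985, Delta 2.571, Epsilon 2.612.
Jefferson allocation: Alpha 4, Beta 5, Gamma 3, Delta 2, Epsilon 3.
Every allocation lies between the lower and upper quota.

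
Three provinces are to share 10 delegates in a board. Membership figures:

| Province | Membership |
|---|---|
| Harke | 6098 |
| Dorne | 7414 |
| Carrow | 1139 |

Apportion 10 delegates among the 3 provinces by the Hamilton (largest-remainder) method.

Harke=4; Dorne=5; Carrow=1

Standard divisor: 14651 ÷ 10 ≈ 1465.1.
Standard quotas: Harke 4.1622, Dorne 5.0604, Carrow 0.7774.
Lower quotas: Harke 4, Dorne 5, Carrow 0 (sum 9, leaving 1 seat).
Remainders in descending order: Carrow 0.7774, Harke 0.1622, Dorne 0.0604.
The surplus seat goes to Carrow.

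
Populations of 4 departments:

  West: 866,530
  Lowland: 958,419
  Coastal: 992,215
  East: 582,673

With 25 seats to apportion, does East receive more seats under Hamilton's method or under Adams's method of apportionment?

Adams

Hamilton: West 7, Lowland 7, Coastal 7, East 4.
Adams: West 6, Lowland 7, Coastal 7, East 5.
East gets 4 under Hamilton and 5 under Adams.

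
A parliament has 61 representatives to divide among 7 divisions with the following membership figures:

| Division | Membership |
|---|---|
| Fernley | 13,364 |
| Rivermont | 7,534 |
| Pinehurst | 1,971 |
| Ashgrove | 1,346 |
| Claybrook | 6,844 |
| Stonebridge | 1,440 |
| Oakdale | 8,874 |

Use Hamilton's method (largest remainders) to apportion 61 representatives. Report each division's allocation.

Fernley=20, Rivermont=11, Pinehurst=3, Ashgrove=2, Claybrook=10, Stonebridge=2, Oakdale=13

Standard divisor: 41373 ÷ 61 ≈ 678.246.
Standard quotas: Fernley 19.7038, Rivermont 11.1081, Pinehurst 2.9060, Ashgrove 1.9845, Claybrook 10.0907, Stonebridge 2.1231, Oakdale 13.0838.
Lower quotas: Fernley 19, Rivermont 11, Pinehurst 2, Ashgrove 1, Claybrook 10, Stonebridge 2, Oakdale 13 (sum 58, leaving 3 seats).
Remainders in descending order: Ashgrove 0.9845, Pinehurst 0.9060, Fernley 0.7038, Stonebridge 0.1231, Rivermont 0.1081, Claybrook 0.0907, Oakdale 0.0838.
Largest remainders: Ashgrove, Pinehurst, Fernley receive the extra seats.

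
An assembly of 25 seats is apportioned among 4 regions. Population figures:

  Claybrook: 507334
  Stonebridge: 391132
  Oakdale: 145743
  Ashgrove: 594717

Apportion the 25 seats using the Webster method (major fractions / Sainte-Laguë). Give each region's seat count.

Claybrook=8, Stonebridge=6, Oakdale=2, Ashgrove=9

Standard divisor 1638926/25 ≈ 65557.04; standard quotas: Claybrook 7.739, Stonebridge 5.966, Oakdale 2.223, Ashgrove 9.072.
Rounding to the nearest integer gives Claybrook 8, Stonebridge 6, Oakdale 2, Ashgrove 9 — total 25, matching the house size, so no adjustment is needed.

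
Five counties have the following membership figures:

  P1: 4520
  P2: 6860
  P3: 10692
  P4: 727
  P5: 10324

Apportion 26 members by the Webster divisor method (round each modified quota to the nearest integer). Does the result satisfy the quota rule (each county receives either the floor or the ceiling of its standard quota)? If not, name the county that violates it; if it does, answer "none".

Standard quotas: P1 3.548, P2 5.385, P3 8.393, P4 0.571, P5 8.104.
Webster allocation: P1 4, P2 5, P3 8, P4 1, P5 8.
Every allocation lies between the lower and upper quota.

none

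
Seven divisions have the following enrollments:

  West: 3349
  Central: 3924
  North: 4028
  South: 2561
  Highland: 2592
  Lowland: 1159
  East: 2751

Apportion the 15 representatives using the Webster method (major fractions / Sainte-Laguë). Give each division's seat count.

West=2; Central=3; North=3; South=2; Highland=2; Lowland=1; East=2

Standard divisor 20364/15 ≈ 1357.6; standard quotas: West 2.467, Central 2.890, North 2.967, South 1.886, Highland 1.909, Lowland 0.854, East 2.026.
Rounding to the nearest integer gives West 2, Central 3, North 3, South 2, Highland 2, Lowland 1, East 2 — total 15, matching the house size, so no adjustment is needed.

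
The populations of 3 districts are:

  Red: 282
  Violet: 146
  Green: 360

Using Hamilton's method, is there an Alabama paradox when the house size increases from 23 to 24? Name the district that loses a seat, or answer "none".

At 23 seats: Red 8, Violet 4, Green 11.
At 24 seats: Red 9, Violet 4, Green 11.
No district's allocation decreased.

none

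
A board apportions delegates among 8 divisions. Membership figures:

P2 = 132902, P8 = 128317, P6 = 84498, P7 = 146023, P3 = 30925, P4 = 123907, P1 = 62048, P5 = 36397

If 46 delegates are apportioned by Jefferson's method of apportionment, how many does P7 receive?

Standard divisor 745017/46 ≈ 16196.022; standard quotas: P2 8.206, P8 7.923, P6 5.217, P7 9.016, P3 1.909, P4 7.650, P1 3.831, P5 2.247.
Rounding down gives 8, 7, 5, 9, 1, 7, 3, 2 = 42 seats, so the divisor must be adjusted.
With modified divisor 15100: modified quotas P2 8.801, P8 8.498, P6 5.596, P7 9.670, P3 2.048, P4 8.206, P1 4.109, P5 2.410.
Rounding down: P2 8, P8 8, P6 5, P7 9, P3 2, P4 8, P1 4, P5 2 (total 46).
P7 receives 9.

9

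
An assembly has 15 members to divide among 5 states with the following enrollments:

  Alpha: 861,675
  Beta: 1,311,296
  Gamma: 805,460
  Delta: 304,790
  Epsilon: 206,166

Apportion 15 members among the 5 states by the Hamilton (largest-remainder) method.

Alpha=4, Beta=6, Gamma=3, Delta=1, Epsilon=1

Total 3489387; standard divisor 3489387/15 ≈ 232625.8.
Standard quotas: Alpha 3.7041, Beta 5.6369, Gamma 3.4625, Delta 1.3102, Epsilon 0.8863.
Lower quotas: Alpha 3, Beta 5, Gamma 3, Delta 1, Epsilon 0 (sum 12, leaving 3 seats).
Remainders in descending order: Epsilon 0.8863, Alpha 0.7041, Beta 0.6369, Gamma 0.4625, Delta 0.3102.
The surplus seats go to Epsilon, Alpha, Beta.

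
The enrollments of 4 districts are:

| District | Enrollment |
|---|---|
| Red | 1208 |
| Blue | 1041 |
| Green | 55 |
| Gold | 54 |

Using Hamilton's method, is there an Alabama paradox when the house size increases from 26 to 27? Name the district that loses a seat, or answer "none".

Gold

At 26 seats: Red 13, Blue 11, Green 1, Gold 1.
At 27 seats: Red 14, Blue 12, Green 1, Gold 0.
Gold drops from 1 to 0.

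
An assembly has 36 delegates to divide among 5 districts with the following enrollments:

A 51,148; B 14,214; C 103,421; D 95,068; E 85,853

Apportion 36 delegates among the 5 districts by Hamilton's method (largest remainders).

Standard divisor: 349704 ÷ 36 = 9714.
Standard quotas: A 5.2654, B 1.4632, C 10.6466, D 9.7867, E 8.8381.
Lower quotas: A 5, B 1, C 10, D 9, E 8 (sum 33, leaving 3 seats).
Remainders in descending order: E 0.8381, D 0.7867, C 0.6466, B 0.4632, A 0.2654.
Largest remainders: E, D, C receive the extra seats.

A=5; B=1; C=11; D=10; E=9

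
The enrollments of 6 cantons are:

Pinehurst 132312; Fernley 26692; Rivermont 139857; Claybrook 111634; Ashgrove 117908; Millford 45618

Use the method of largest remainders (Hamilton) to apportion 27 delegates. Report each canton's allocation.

Pinehurst=6, Fernley=1, Rivermont=7, Claybrook=5, Ashgrove=6, Millford=2

Standard divisor: 574021 ÷ 27 ≈ 21260.037.
Standard quotas: Pinehurst 6.2235, Fernley 1.2555, Rivermont 6.5784, Claybrook 5.2509, Ashgrove 5.5460, Millford 2.1457.
Lower quotas: Pinehurst 6, Fernley 1, Rivermont 6, Claybrook 5, Ashgrove 5, Millford 2 (sum 25, leaving 2 seats).
Remainders in descending order: Rivermont 0.5784, Ashgrove 0.5460, Fernley 0.2555, Claybrook 0.2509, Pinehurst 0.2235, Millford 0.1457.
Largest remainders: Rivermont, Ashgrove receive the extra seats.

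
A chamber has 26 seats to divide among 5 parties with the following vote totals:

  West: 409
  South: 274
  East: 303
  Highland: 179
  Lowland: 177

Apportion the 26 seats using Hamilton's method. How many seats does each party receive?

Total 1342; standard divisor 1342/26 ≈ 51.615.
Standard quotas: West 7.924, South 5.308, East 5.870, Highland 3.468, Lowland 3.429.
Lower quotas: West 7, South 5, East 5, Highland 3, Lowland 3 (sum 23, leaving 3 seats).
Remainders in descending order: West 0.924, East 0.870, Highland 0.468, Lowland 0.429, South 0.308.
The surplus seats go to West, East, Highland.

West: 8; South: 5; East: 6; Highland: 4; Lowland: 3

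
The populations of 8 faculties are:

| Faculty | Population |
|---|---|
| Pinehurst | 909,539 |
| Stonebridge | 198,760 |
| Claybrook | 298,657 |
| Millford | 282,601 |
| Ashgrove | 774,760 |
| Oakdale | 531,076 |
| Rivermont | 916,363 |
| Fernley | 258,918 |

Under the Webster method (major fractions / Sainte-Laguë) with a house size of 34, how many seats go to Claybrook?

2

Standard divisor 4170674/34 ≈ 122666.882; standard quotas: Pinehurst 7.415, Stonebridge 1.620, Claybrook 2.435, Millford 2.304, Ashgrove 6.316, Oakdale 4.329, Rivermont 7.470, Fernley 2.111.
Rounding to the nearest integer gives 7, 2, 2, 2, 6, 4, 7, 2 = 32 seats, so the divisor must be adjusted.
With modified divisor 120729: modified quotas Pinehurst 7.534, Stonebridge 1.646, Claybrook 2.474, Millford 2.341, Ashgrove 6.417, Oakdale 4.399, Rivermont 7.590, Fernley 2.145.
Rounding to the nearest integer: Pinehurst 8, Stonebridge 2, Claybrook 2, Millford 2, Ashgrove 6, Oakdale 4, Rivermont 8, Fernley 2 (total 34).
Claybrook receives 2.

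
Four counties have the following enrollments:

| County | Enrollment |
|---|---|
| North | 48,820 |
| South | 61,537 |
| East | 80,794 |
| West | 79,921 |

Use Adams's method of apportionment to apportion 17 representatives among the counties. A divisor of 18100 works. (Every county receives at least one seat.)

With modified divisor 18100: modified quotas North 2.697, South 3.400, East 4.464, West 4.416.
Rounding up: North 3, South 4, East 5, West 5 (total 17).

North: 3, South: 4, East: 5, West: 5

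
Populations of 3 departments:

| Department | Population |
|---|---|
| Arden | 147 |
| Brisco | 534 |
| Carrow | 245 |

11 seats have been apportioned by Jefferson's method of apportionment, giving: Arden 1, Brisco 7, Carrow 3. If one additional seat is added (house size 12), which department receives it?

Arden

Priority for the next seat is population ÷ (current seats + 1).
Priorities: Arden 73.500, Brisco 66.750, Carrow 61.250.
Highest priority: Arden.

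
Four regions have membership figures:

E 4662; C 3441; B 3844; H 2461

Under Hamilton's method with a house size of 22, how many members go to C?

The standard divisor is 14408/22 ≈ 654.909.
Standard quotas: E 7.119, C 5.254, B 5.870, H 3.758.
Lower quotas: E 7, C 5, B 5, H 3 (sum 20, leaving 2 seats).
Remainders in descending order: B 0.870, H 0.758, C 0.254, E 0.119.
Largest remainders: B, H receive the extra seats.
C receives 5.

5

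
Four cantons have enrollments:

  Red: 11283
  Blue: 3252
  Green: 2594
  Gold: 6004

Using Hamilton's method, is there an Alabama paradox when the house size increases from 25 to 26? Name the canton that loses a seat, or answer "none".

Blue

At 25 seats: Red 12, Blue 4, Green 3, Gold 6.
At 26 seats: Red 13, Blue 3, Green 3, Gold 7.
Blue drops from 4 to 3.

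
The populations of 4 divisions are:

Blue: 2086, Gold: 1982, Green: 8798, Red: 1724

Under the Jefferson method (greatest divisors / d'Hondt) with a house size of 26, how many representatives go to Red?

Standard divisor 14590/26 ≈ 561.154; standard quotas: Blue 3.717, Gold 3.532, Green 15.678, Red 3.072.
Rounding down gives 3, 3, 15, 3 = 24 seats, so the divisor must be adjusted.
With modified divisor 518.72: modified quotas Blue 4.021, Gold 3.821, Green 16.961, Red 3.324.
Rounding down: Blue 4, Gold 3, Green 16, Red 3 (total 26).
Red receives 3.

3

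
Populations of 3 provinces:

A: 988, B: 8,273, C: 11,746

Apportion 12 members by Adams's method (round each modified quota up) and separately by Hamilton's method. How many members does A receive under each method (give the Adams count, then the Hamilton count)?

1 and 0

Adams: A 1, B 5, C 6.
Hamilton: A 0, B 5, C 7.
A gets 1 under Adams and 0 under Hamilton.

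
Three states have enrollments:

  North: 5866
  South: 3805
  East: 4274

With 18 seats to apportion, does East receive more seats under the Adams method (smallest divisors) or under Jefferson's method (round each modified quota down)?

Adams: North 7, South 5, East 6.
Jefferson: North 8, South 5, East 5.
East gets 6 under Adams and 5 under Jefferson.

Adams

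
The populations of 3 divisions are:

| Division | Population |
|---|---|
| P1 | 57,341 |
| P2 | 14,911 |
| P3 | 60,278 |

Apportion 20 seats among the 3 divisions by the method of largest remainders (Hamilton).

P1 9, P2 2, P3 9

Total 132530; standard divisor 132530/20 ≈ 6626.5.
Standard quotas: P1 8.6533, P2 2.2502, P3 9.0965.
Lower quotas: P1 8, P2 2, P3 9 (sum 19, leaving 1 seat).
Remainders in descending order: P1 0.6533, P2 0.2502, P3 0.0965.
The surplus seat goes to P1.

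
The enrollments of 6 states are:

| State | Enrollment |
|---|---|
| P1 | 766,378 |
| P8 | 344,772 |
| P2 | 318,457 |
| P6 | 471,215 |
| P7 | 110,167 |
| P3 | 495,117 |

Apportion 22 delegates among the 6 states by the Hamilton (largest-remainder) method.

The standard divisor is 2506106/22 ≈ 113913.909.
Standard quotas: P1 6.7277, P8 3.0266, P2 2.7956, P6 4.1366, P7 0.9671, P3 4.3464.
Lower quotas: P1 6, P8 3, P2 2, P6 4, P7 0, P3 4 (sum 19, leaving 3 seats).
Remainders in descending order: P7 0.9671, P2 0.7956, P1 0.7277, P3 0.3464, P6 0.1366, P8 0.0266.
The surplus seats go to P7, P2, P1.

P1 7, P8 3, P2 3, P6 4, P7 1, P3 4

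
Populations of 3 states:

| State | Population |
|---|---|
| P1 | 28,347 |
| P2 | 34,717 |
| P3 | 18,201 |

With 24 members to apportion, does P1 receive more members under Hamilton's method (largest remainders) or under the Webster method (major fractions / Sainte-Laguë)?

Hamilton: P1 8, P2 10, P3 6.
Webster: P1 9, P2 10, P3 5.
P1 gets 8 under Hamilton and 9 under Webster.

Webster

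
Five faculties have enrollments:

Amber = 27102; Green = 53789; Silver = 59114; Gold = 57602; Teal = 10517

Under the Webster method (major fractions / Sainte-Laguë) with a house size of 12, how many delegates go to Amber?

2

Standard divisor 208124/12 ≈ 17343.667; standard quotas: Amber 1.563, Green 3.101, Silver 3.408, Gold 3.321, Teal 0.606.
Rounding to the nearest integer gives Amber 2, Green 3, Silver 3, Gold 3, Teal 1 — total 12, matching the house size, so no adjustment is needed.
Amber receives 2.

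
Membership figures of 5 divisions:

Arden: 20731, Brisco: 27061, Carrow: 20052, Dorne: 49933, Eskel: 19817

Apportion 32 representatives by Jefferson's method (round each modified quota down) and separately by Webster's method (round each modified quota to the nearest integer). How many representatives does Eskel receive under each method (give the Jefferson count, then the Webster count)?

4 and 5

Jefferson: Arden 5, Brisco 6, Carrow 5, Dorne 12, Eskel 4.
Webster: Arden 5, Brisco 6, Carrow 5, Dorne 11, Eskel 5.
Eskel gets 4 under Jefferson and 5 under Webster.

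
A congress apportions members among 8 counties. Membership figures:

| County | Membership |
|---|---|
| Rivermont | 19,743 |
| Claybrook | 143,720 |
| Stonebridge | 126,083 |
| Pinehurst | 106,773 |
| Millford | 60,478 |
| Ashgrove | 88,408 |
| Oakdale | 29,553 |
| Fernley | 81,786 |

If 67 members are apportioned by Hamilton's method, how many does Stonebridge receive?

Total 656544; standard divisor 656544/67 ≈ 9799.164.
Standard quotas: Rivermont 2.0148, Claybrook 14.6666, Stonebridge 12.8667, Pinehurst 10.8961, Millford 6.1718, Ashgrove 9.0220, Oakdale 3.0159, Fernley 8.3462.
Lower quotas: Rivermont 2, Claybrook 14, Stonebridge 12, Pinehurst 10, Millford 6, Ashgrove 9, Oakdale 3, Fernley 8 (sum 64, leaving 3 seats).
Remainders in descending order: Pinehurst 0.8961, Stonebridge 0.8667, Claybrook 0.6666, Fernley 0.3462, Millford 0.1718, Ashgrove 0.0220, Oakdale 0.0159, Rivermont 0.0148.
The surplus seats go to Pinehurst, Stonebridge, Claybrook.
Stonebridge receives 13.

13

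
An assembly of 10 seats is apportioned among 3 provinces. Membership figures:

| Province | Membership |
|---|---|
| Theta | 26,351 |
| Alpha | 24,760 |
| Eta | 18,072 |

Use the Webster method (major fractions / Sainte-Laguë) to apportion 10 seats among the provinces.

Theta 4; Alpha 3; Eta 3

Standard divisor 69183/10 ≈ 6918.3; standard quotas: Theta 3.809, Alpha 3.579, Eta 2.612.
Rounding to the nearest integer gives 4, 4, 3 = 11 seats, so the divisor must be adjusted.
With modified divisor 7150: modified quotas Theta 3.685, Alpha 3.463, Eta 2.528.
Rounding to the nearest integer: Theta 4, Alpha 3, Eta 3 (total 10).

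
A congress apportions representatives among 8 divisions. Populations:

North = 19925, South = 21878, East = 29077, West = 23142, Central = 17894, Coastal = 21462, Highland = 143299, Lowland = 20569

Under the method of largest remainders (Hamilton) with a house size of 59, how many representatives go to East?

Total 297246; standard divisor 297246/59 ≈ 5038.068.
Standard quotas: North 3.9549, South 4.3425, East 5.7715, West 4.5934, Central 3.5518, Coastal 4.2600, Highland 28.4432, Lowland 4.0827.
Lower quotas: North 3, South 4, East 5, West 4, Central 3, Coastal 4, Highland 28, Lowland 4 (sum 55, leaving 4 seats).
Remainders in descending order: North 0.9549, East 0.7715, West 0.5934, Central 0.5518, Highland 0.4432, South 0.3425, Coastal 0.2600, Lowland 0.0827.
Largest remainders: North, East, West, Central receive the extra seats.
East receives 6.

6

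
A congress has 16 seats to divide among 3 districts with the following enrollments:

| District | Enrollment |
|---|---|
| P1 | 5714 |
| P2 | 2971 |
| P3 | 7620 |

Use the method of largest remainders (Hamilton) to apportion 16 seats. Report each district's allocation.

Total 16305; standard divisor 16305/16 ≈ 1019.062.
Standard quotas: P1 5.6071, P2 2.9154, P3 7.4775.
Lower quotas: P1 5, P2 2, P3 7 (sum 14, leaving 2 seats).
Remainders in descending order: P2 0.9154, P1 0.6071, P3 0.4775.
The surplus seats go to P2, P1.

P1 6, P2 3, P3 7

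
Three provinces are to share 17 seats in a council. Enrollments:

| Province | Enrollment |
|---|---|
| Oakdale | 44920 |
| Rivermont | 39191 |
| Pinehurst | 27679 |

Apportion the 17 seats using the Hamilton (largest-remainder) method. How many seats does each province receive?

Standard divisor: 111790 ÷ 17 ≈ 6575.882.
Standard quotas: Oakdale 6.8310, Rivermont 5.9598, Pinehurst 4.2092.
Lower quotas: Oakdale 6, Rivermont 5, Pinehurst 4 (sum 15, leaving 2 seats).
Remainders in descending order: Rivermont 0.9598, Oakdale 0.8310, Pinehurst 0.2092.
The surplus seats go to Rivermont, Oakdale.

Oakdale=7; Rivermont=6; Pinehurst=4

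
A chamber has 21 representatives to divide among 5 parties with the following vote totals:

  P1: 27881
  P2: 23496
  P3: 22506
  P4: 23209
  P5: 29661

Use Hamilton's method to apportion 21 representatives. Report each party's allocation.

Total 126753; standard divisor 126753/21 ≈ 6035.857.
Standard quotas: P1 4.6192, P2 3.8927, P3 3.7287, P4 3.8452, P5 4.9141.
Lower quotas: P1 4, P2 3, P3 3, P4 3, P5 4 (sum 17, leaving 4 seats).
Remainders in descending order: P5 0.9141, P2 0.8927, P4 0.8452, P3 0.7287, P1 0.6192.
Largest remainders: P5, P2, P4, P3 receive the extra seats.

P1: 4, P2: 4, P3: 4, P4: 4, P5: 5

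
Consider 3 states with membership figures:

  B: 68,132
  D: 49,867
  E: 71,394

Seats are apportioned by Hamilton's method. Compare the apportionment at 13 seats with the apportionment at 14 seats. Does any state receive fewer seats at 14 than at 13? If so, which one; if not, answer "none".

none

At 13 seats: B 5, D 3, E 5.
At 14 seats: B 5, D 4, E 5.
No state's allocation decreased.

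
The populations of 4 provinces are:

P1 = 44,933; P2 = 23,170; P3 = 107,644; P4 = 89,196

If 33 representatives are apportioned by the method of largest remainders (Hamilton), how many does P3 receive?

Total 264943; standard divisor 264943/33 ≈ 8028.576.
Standard quotas: P1 5.5966, P2 2.8859, P3 13.4076, P4 11.1098.
Lower quotas: P1 5, P2 2, P3 13, P4 11 (sum 31, leaving 2 seats).
Remainders in descending order: P2 0.8859, P1 0.5966, P3 0.4076, P4 0.1098.
The surplus seats go to P2, P1.
P3 receives 13.

13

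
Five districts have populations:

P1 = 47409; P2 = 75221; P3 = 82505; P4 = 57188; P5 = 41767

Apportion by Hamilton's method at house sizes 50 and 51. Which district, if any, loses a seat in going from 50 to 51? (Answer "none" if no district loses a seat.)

At 50 seats: P1 8, P2 12, P3 14, P4 9, P5 7.
At 51 seats: P1 8, P2 13, P3 14, P4 9, P5 7.
No district's allocation decreased.

none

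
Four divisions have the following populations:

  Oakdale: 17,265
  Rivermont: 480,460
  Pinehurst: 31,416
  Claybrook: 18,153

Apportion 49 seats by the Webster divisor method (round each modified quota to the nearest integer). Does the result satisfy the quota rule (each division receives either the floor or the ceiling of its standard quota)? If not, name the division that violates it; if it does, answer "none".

Standard quotas: Oakdale 1.546, Rivermont 43.016, Pinehurst 2.813, Claybrook 1.625.
Webster allocation: Oakdale 2, Rivermont 42, Pinehurst 3, Claybrook 2.
Rivermont has quota 43.016 (lower 43, upper 44) but receives 42 — outside the quota interval.

Rivermont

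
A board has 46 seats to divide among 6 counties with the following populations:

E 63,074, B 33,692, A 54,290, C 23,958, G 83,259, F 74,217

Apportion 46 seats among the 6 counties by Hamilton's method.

Total 332490; standard divisor 332490/46 ≈ 7228.043.
Standard quotas: E 8.7263, B 4.6613, A 7.5110, C 3.3146, G 11.5189, F 10.2679.
Lower quotas: E 8, B 4, A 7, C 3, G 11, F 10 (sum 43, leaving 3 seats).
Remainders in descending order: E 0.7263, B 0.6613, G 0.5189, A 0.5110, C 0.3146, F 0.2679.
Largest remainders: E, B, G receive the extra seats.

E=9; B=5; A=7; C=3; G=12; F=10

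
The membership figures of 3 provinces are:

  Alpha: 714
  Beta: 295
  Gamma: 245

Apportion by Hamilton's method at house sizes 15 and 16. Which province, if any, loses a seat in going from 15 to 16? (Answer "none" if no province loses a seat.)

At 15 seats: Alpha 9, Beta 3, Gamma 3.
At 16 seats: Alpha 9, Beta 4, Gamma 3.
No province's allocation decreased.

none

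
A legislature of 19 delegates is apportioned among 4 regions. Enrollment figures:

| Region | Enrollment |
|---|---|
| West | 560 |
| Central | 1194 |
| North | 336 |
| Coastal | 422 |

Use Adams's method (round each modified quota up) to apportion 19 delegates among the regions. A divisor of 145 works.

With modified divisor 145: modified quotas West 3.862, Central 8.234, North 2.317, Coastal 2.910.
Rounding up: West 4, Central 9, North 3, Coastal 3 (total 19).

West 4, Central 9, North 3, Coastal 3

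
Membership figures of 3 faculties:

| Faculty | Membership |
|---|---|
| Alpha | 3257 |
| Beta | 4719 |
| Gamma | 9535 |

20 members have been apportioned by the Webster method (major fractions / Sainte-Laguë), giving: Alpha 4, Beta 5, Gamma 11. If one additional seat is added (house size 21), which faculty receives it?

Priority for the next seat is population ÷ (current seats + 0.5).
Priorities: Alpha 723.778, Beta 858.000, Gamma 829.130.
Highest priority: Beta.

Beta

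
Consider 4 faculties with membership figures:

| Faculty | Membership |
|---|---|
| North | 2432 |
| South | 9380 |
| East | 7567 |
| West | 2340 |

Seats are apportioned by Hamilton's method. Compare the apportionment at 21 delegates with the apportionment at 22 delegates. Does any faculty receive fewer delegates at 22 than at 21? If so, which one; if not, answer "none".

At 21 seats: North 3, South 9, East 7, West 2.
At 22 seats: North 2, South 10, East 8, West 2.
North drops from 3 to 2.

North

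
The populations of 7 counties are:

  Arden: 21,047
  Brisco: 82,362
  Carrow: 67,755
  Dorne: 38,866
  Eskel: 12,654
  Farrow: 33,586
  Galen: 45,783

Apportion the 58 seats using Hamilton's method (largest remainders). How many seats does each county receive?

Standard divisor: 302053 ÷ 58 ≈ 5207.81.
Standard quotas: Arden 4.0414, Brisco 15.8151, Carrow 13.0103, Dorne 7.4630, Eskel 2.4298, Farrow 6.4492, Galen 8.7912.
Lower quotas: Arden 4, Brisco 15, Carrow 13, Dorne 7, Eskel 2, Farrow 6, Galen 8 (sum 55, leaving 3 seats).
Remainders in descending order: Brisco 0.8151, Galen 0.7912, Dorne 0.4630, Farrow 0.4492, Eskel 0.4298, Arden 0.0414, Carrow 0.0103.
Largest remainders: Brisco, Galen, Dorne receive the extra seats.

Arden=4, Brisco=16, Carrow=13, Dorne=8, Eskel=2, Farrow=6, Galen=9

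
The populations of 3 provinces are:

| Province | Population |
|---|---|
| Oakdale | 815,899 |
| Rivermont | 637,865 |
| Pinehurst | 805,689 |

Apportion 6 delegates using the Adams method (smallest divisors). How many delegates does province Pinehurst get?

Standard divisor 2259453/6 ≈ 376575.5; standard quotas: Oakdale 2.167, Rivermont 1.694, Pinehurst 2.140.
Rounding up gives 3, 2, 3 = 8 seats, so the divisor must be adjusted.
With modified divisor 522900: modified quotas Oakdale 1.560, Rivermont 1.220, Pinehurst 1.541.
Rounding up: Oakdale 2, Rivermont 2, Pinehurst 2 (total 6).
Pinehurst receives 2.

2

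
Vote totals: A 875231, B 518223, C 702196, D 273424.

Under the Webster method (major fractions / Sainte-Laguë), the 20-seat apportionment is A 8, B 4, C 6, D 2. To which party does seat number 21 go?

Priority for the next seat is population ÷ (current seats + 0.5).
Priorities: A 102968.353, B 115160.667, C 108030.154, D 109369.600.
Highest priority: B.

B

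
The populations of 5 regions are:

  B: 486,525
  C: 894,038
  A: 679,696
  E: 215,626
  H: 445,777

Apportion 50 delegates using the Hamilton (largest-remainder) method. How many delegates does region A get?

Standard divisor: 2721662 ÷ 50 ≈ 54433.24.
Standard quotas: B 8.9380, C 16.4245, A 12.4868, E 3.9613, H 8.1894.
Lower quotas: B 8, C 16, A 12, E 3, H 8 (sum 47, leaving 3 seats).
Remainders in descending order: E 0.9613, B 0.9380, A 0.4868, C 0.4245, H 0.1894.
The surplus seats go to E, B, A.
A receives 13.

13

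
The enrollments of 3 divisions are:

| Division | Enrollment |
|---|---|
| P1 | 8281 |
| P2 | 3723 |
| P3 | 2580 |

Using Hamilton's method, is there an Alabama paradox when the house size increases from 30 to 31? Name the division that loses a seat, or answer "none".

none

At 30 seats: P1 17, P2 8, P3 5.
At 31 seats: P1 18, P2 8, P3 5.
No division's allocation decreased.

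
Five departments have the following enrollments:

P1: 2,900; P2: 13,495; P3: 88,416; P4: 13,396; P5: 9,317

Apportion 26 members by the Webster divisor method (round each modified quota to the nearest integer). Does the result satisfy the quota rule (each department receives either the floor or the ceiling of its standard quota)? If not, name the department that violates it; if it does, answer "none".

P3

Standard quotas: P1 0.591, P2 2.751, P3 18.027, P4 2.731, P5 1.900.
Webster allocation: P1 1, P2 3, P3 17, P4 3, P5 2.
P3 has quota 18.027 (lower 18, upper 19) but receives 17 — outside the quota interval.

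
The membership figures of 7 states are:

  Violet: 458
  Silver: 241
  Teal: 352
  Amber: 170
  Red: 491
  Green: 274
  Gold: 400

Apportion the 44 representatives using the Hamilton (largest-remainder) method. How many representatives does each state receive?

Violet 9, Silver 4, Teal 7, Amber 3, Red 9, Green 5, Gold 7

Standard divisor: 2386 ÷ 44 ≈ 54.227.
Standard quotas: Violet 8.446, Silver 4.444, Teal 6.491, Amber 3.135, Red 9.054, Green 5.053, Gold 7.376.
Lower quotas: Violet 8, Silver 4, Teal 6, Amber 3, Red 9, Green 5, Gold 7 (sum 42, leaving 2 seats).
Remainders in descending order: Teal 0.491, Violet 0.446, Silver 0.444, Gold 0.376, Amber 0.135, Red 0.054, Green 0.053.
Largest remainders: Teal, Violet receive the extra seats.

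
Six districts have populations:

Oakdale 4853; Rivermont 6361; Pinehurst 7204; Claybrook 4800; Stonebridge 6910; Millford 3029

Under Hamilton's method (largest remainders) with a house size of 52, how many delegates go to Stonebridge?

The standard divisor is 33157/52 ≈ 637.635.
Standard quotas: Oakdale 7.6109, Rivermont 9.9759, Pinehurst 11.2980, Claybrook 7.5278, Stonebridge 10.8369, Millford 4.7504.
Lower quotas: Oakdale 7, Rivermont 9, Pinehurst 11, Claybrook 7, Stonebridge 10, Millford 4 (sum 48, leaving 4 seats).
Remainders in descending order: Rivermont 0.9759, Stonebridge 0.8369, Millford 0.7504, Oakdale 0.6109, Claybrook 0.5278, Pinehurst 0.2980.
The surplus seats go to Rivermont, Stonebridge, Millford, Oakdale.
Stonebridge receives 11.

11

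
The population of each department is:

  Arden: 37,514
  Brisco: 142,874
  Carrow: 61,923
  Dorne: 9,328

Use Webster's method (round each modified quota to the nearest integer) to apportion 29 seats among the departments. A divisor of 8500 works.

With modified divisor 8500: modified quotas Arden 4.413, Brisco 16.809, Carrow 7.285, Dorne 1.097.
Rounding to the nearest integer: Arden 4, Brisco 17, Carrow 7, Dorne 1 (total 29).

Arden 4; Brisco 17; Carrow 7; Dorne 1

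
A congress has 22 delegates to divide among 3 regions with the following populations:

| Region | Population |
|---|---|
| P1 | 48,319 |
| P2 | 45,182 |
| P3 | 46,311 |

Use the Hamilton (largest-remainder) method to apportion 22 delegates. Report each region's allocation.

P1=8; P2=7; P3=7

Standard divisor: 139812 ÷ 22 ≈ 6355.091.
Standard quotas: P1 7.6032, P2 7.1096, P3 7.2872.
Lower quotas: P1 7, P2 7, P3 7 (sum 21, leaving 1 seat).
Remainders in descending order: P1 0.6032, P3 0.2872, P2 0.1096.
The surplus seat goes to P1.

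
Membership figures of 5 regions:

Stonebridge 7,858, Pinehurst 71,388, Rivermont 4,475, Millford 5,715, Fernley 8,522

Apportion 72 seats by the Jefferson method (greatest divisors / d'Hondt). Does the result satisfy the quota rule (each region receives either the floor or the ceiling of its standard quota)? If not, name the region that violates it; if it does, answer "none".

Standard quotas: Stonebridge 5.776, Pinehurst 52.471, Rivermont 3.289, Millford 4.201, Fernley 6.264.
Jefferson allocation: Stonebridge 5, Pinehurst 54, Rivermont 3, Millford 4, Fernley 6.
Pinehurst has quota 52.471 (lower 52, upper 53) but receives 54 — outside the quota interval.

Pinehurst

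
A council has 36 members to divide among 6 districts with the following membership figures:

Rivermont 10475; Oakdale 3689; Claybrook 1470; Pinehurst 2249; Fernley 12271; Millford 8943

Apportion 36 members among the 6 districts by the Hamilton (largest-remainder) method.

Total 39097; standard divisor 39097/36 ≈ 1086.028.
Standard quotas: Rivermont 9.6452, Oakdale 3.3968, Claybrook 1.3536, Pinehurst 2.0708, Fernley 11.2990, Millford 8.2346.
Lower quotas: Rivermont 9, Oakdale 3, Claybrook 1, Pinehurst 2, Fernley 11, Millford 8 (sum 34, leaving 2 seats).
Remainders in descending order: Rivermont 0.6452, Oakdale 0.3968, Claybrook 0.3536, Fernley 0.2990, Millford 0.2346, Pinehurst 0.0708.
Largest remainders: Rivermont, Oakdale receive the extra seats.

Rivermont: 10, Oakdale: 4, Claybrook: 1, Pinehurst: 2, Fernley: 11, Millford: 8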